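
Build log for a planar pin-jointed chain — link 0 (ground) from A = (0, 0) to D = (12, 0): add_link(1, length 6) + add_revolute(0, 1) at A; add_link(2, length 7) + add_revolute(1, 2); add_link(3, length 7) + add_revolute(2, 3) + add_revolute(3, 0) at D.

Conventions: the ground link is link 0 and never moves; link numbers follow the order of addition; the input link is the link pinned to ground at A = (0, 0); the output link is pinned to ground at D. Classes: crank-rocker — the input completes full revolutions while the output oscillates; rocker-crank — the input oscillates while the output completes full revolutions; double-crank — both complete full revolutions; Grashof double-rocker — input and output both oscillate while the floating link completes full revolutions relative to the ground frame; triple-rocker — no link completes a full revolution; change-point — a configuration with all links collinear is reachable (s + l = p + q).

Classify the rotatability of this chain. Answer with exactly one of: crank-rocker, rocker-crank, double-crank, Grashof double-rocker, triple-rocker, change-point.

lengths: ground=12, input=6, coupler=7, output=7
sorted: s=6 (shortest), l=12 (longest), p+q=14
s + l = 18 vs p + q = 14
s + l > p + q → non-Grashof → no link fully rotates → triple-rocker

triple-rocker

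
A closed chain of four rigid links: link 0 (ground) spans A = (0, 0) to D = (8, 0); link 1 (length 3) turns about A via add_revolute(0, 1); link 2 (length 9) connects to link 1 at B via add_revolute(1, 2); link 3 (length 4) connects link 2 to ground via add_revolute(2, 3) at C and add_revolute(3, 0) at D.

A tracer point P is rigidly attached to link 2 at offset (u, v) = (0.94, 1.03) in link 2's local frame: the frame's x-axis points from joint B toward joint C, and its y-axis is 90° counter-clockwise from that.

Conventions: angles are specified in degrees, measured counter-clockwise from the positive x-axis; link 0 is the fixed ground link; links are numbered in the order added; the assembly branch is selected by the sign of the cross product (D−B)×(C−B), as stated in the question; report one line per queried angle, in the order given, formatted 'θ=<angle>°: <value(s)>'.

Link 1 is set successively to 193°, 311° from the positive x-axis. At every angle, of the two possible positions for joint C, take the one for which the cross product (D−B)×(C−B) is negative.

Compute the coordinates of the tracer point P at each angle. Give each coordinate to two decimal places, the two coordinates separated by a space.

A=(0,0), D=(8.00,0)
θ=193°: B = A + 3.00·(cos193°, sin193°) = (-2.9231, -0.6749)
θ=193°: |BD| = 10.9439
θ=193°: circle(B,9.00) ∩ circle(D,4.00): a=8.4416, h=3.1207
θ=193°:   candidates: C₊=(5.3100,2.9604) cross=34.152; C₋=(5.6949,-3.2690) cross=-34.152
θ=193°:   branch - wants cross < 0 → take C=(5.6949,-3.2690) (cross=-34.152)
θ=193°: ex = (C−B)/|BC| = (0.9576,-0.2882); ey = (0.2882,0.9576)
θ=193°: P = B + 0.94·ex + 1.03·ey = (-1.7261,0.0405)
θ=311°: B = A + 3.00·(cos311°, sin311°) = (1.9682, -2.2641)
θ=311°: |BD| = 6.4428
θ=311°: circle(B,9.00) ∩ circle(D,4.00): a=8.2658, h=3.5604
θ=311°:   candidates: C₊=(8.4556,3.9740) cross=22.939; C₋=(10.9580,-2.6927) cross=-22.939
θ=311°:   branch - wants cross < 0 → take C=(10.9580,-2.6927) (cross=-22.939)
θ=311°: ex = (C−B)/|BC| = (0.9989,-0.0476); ey = (0.0476,0.9989)
θ=311°: P = B + 0.94·ex + 1.03·ey = (2.9562,-1.2801)

θ=193°: -1.73 0.04
θ=311°: 2.96 -1.28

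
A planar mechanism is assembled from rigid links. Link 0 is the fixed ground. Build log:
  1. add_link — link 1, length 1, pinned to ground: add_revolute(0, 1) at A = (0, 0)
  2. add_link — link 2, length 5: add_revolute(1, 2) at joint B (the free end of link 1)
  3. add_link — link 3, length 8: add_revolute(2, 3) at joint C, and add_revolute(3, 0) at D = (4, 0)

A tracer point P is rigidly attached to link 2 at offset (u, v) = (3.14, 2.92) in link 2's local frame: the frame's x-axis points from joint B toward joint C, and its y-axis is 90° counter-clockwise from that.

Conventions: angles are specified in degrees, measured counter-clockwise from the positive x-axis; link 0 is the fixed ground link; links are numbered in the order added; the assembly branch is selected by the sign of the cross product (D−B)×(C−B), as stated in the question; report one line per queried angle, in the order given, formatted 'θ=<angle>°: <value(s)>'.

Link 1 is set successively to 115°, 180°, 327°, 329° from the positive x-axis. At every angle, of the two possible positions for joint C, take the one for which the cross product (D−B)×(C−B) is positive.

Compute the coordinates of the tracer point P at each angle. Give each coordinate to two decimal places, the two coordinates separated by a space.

A=(0,0), D=(4.00,0)
θ=115°: B = A + 1.00·(cos115°, sin115°) = (-0.4226, 0.9063)
θ=115°: |BD| = 4.5145
θ=115°: circle(B,5.00) ∩ circle(D,8.00): a=-2.0621, h=4.5550
θ=115°:   candidates: C₊=(-1.5283,5.7825) cross=20.563; C₋=(-3.3572,-3.1419) cross=-20.563
θ=115°:   branch + wants cross > 0 → take C=(-1.5283,5.7825) (cross=20.563)
θ=115°: ex = (C−B)/|BC| = (-0.2211,0.9752); ey = (-0.9752,-0.2211)
θ=115°: P = B + 3.14·ex + 2.92·ey = (-3.9647,3.3228)
θ=180°: B = A + 1.00·(cos180°, sin180°) = (-1.0000, 0.0000)
θ=180°: |BD| = 5.0000
θ=180°: circle(B,5.00) ∩ circle(D,8.00): a=-1.4000, h=4.8000
θ=180°:   candidates: C₊=(-2.4000,4.8000) cross=24.000; C₋=(-2.4000,-4.8000) cross=-24.000
θ=180°:   branch + wants cross > 0 → take C=(-2.4000,4.8000) (cross=24.000)
θ=180°: ex = (C−B)/|BC| = (-0.2800,0.9600); ey = (-0.9600,-0.2800)
θ=180°: P = B + 3.14·ex + 2.92·ey = (-4.6824,2.1968)
θ=327°: B = A + 1.00·(cos327°, sin327°) = (0.8387, -0.5446)
θ=327°: |BD| = 3.2079
θ=327°: circle(B,5.00) ∩ circle(D,8.00): a=-4.4748, h=2.2308
θ=327°:   candidates: C₊=(-3.9499,0.8940) cross=7.156; C₋=(-3.1924,-3.5027) cross=-7.156
θ=327°:   branch + wants cross > 0 → take C=(-3.9499,0.8940) (cross=7.156)
θ=327°: ex = (C−B)/|BC| = (-0.9577,0.2877); ey = (-0.2877,-0.9577)
θ=327°: P = B + 3.14·ex + 2.92·ey = (-3.0087,-2.4377)
θ=329°: B = A + 1.00·(cos329°, sin329°) = (0.8572, -0.5150)
θ=329°: |BD| = 3.1848
θ=329°: circle(B,5.00) ∩ circle(D,8.00): a=-4.5305, h=2.1152
θ=329°:   candidates: C₊=(-3.9558,0.8397) cross=6.736; C₋=(-3.2717,-3.3351) cross=-6.736
θ=329°:   branch + wants cross > 0 → take C=(-3.9558,0.8397) (cross=6.736)
θ=329°: ex = (C−B)/|BC| = (-0.9626,0.2709); ey = (-0.2709,-0.9626)
θ=329°: P = B + 3.14·ex + 2.92·ey = (-2.9565,-2.4751)

θ=115°: -3.96 3.32
θ=180°: -4.68 2.20
θ=327°: -3.01 -2.44
θ=329°: -2.96 -2.48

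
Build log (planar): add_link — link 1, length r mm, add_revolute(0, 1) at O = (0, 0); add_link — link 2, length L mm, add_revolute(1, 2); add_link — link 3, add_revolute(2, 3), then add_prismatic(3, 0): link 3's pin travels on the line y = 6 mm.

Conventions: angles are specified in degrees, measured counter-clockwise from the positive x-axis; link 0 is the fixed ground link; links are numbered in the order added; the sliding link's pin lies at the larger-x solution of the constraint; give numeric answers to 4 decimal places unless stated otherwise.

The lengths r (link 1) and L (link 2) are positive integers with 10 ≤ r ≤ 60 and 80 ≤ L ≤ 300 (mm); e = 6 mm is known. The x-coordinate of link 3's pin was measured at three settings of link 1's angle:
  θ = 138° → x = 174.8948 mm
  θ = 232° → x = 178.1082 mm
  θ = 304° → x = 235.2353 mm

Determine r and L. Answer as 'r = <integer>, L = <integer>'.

constraint per measurement: (x − r cos θ)² + (r sin θ − e)² = L²
subtracting the θ₁ and θ₂ equations cancels the r² and L² terms:
r = (x₁² − x₂²) / (2[(x₁cos θ₁ + e sin θ₁) − (x₂cos θ₂ + e sin θ₂)]) = 48.9997 → r = 49
L² = (x₁ − r cos θ₁)² + (r sin θ₁ − e)² = 45369.0145 → L = 213.0000 → L = 213
check at θ₃=304°: x = 235.2353 (printed 235.2353) ✓

r = 49, L = 213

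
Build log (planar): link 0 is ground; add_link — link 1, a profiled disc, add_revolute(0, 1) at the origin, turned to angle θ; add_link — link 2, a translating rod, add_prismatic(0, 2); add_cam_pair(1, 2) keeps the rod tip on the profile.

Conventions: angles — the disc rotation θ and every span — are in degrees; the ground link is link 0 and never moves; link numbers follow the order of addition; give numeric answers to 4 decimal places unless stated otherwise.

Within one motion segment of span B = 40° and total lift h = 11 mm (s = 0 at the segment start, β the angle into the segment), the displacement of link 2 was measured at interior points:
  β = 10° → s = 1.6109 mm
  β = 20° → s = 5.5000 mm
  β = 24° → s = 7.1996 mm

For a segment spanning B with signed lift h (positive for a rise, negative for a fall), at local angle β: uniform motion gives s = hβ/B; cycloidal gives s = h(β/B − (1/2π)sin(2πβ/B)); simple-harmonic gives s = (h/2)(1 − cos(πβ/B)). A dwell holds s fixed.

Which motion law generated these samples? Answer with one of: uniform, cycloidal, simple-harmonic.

candidates at β/B = r: uniform s = h·r (linear in β); cycloidal s = h·(r − sin(2πr)/(2π)); simple-harmonic s = (h/2)(1 − cos(πr))
β=10°: printed 1.6109 | uniform 2.7500, cycloidal 0.9993, simple-harmonic 1.6109
β=20°: printed 5.5000 | uniform 5.5000, cycloidal 5.5000, simple-harmonic 5.5000
β=24°: printed 7.1996 | uniform 6.6000, cycloidal 7.6290, simple-harmonic 7.1996
only one law matches every sample → simple-harmonic

simple-harmonic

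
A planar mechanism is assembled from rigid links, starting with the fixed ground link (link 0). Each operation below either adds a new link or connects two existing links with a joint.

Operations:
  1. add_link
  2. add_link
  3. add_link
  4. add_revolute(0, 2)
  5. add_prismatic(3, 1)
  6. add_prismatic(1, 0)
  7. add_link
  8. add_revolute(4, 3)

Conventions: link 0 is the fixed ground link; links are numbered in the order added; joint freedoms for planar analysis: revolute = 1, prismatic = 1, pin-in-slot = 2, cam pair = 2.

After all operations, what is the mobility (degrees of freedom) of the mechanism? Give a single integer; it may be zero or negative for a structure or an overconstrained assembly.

ground; <1,0,0>
#1 <2,0,0>
#2 <3,0,0>
#3 <4,0,0>
R:0↔2 J1 <4,1,0>
P:3↔1 J1 <4,2,0>
P:1↔0 J1 <4,3,0>
#4 <5,3,0>
R:4↔3 J1 <5,4,0>
3×4 − 2×4 − 1×0 = 4

M = 4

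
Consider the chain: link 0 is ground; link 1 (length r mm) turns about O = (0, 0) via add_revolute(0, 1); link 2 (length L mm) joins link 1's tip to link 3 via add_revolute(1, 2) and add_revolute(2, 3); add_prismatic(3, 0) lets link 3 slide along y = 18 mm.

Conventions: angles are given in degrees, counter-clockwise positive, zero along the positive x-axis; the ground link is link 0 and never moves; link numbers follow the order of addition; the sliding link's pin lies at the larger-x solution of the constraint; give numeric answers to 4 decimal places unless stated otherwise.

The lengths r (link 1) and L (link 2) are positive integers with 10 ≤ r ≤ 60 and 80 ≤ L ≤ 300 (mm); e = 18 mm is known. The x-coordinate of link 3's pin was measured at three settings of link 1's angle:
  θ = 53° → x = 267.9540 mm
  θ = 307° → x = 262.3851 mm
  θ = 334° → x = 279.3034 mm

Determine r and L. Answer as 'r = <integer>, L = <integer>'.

constraint per measurement: (x − r cos θ)² + (r sin θ − e)² = L²
subtracting the θ₁ and θ₂ equations cancels the r² and L² terms:
r = (x₁² − x₂²) / (2[(x₁cos θ₁ + e sin θ₁) − (x₂cos θ₂ + e sin θ₂)]) = 45.9999 → r = 46
L² = (x₁ − r cos θ₁)² + (r sin θ₁ − e)² = 58081.0014 → L = 241.0000 → L = 241
check at θ₃=334°: x = 279.3034 (printed 279.3034) ✓

r = 46, L = 241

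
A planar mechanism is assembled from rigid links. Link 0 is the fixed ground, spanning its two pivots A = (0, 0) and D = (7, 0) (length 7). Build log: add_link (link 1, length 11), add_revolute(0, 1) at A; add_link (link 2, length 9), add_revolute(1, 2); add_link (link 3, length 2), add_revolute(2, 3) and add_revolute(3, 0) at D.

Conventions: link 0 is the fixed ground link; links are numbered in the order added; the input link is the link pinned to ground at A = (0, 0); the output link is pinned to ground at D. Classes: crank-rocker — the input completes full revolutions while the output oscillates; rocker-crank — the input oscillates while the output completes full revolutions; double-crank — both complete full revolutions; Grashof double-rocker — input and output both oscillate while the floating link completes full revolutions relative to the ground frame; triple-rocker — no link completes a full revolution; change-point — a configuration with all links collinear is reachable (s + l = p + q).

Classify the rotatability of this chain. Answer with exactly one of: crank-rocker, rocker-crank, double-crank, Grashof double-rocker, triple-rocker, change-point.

lengths: ground=7, input=11, coupler=9, output=2
sorted: s=2 (shortest), l=11 (longest), p+q=16
s + l = 13 vs p + q = 16
s + l < p + q (Grashof) with shortest = output link → rocker-crank

rocker-crank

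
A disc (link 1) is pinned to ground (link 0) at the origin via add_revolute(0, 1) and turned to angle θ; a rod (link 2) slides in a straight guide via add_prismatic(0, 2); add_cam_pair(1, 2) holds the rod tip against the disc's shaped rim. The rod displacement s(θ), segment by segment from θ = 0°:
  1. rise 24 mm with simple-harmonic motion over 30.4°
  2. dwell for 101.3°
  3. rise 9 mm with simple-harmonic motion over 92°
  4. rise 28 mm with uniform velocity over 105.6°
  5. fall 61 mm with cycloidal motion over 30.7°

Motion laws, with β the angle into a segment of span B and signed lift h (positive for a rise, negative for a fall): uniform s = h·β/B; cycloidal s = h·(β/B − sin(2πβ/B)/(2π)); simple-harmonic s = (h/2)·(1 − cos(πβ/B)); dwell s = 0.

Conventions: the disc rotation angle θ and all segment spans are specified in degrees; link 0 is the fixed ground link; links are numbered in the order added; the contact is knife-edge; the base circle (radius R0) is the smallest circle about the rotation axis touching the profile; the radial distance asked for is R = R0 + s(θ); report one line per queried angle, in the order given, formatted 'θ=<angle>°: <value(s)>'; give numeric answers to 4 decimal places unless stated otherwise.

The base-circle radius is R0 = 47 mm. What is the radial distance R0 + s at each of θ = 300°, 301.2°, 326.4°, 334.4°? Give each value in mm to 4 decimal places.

segment 1 (0° to 30.4°, simple-harmonic, h = 24) is passed completely: s = 0.0000 + (24) = 24.0000
segment 2 (30.4° to 131.7°, dwell): s unchanged at 24.0000
segment 3 (131.7° to 223.7°, simple-harmonic, h = 9) is passed completely: s = 24.0000 + (9) = 33.0000
θ = 300° falls in segment 4 (223.7° to 329.3°, uniform, h = 28): β = 300 − 223.7 = 76.3°, B = 105.6°; Δs = 28·76.3/105.6 = 20.2311; s = 33.0000 + 20.2311 = 53.2311
θ = 301.2° falls in segment 4 (223.7° to 329.3°, uniform, h = 28): β = 301.2 − 223.7 = 77.5°, B = 105.6°; Δs = 28·77.5/105.6 = 20.5492; s = 33.0000 + 20.5492 = 53.5492
θ = 326.4° falls in segment 4 (223.7° to 329.3°, uniform, h = 28): β = 326.4 − 223.7 = 102.7°, B = 105.6°; Δs = 28·102.7/105.6 = 27.2311; s = 33.0000 + 27.2311 = 60.2311
segment 4 (223.7° to 329.3°, uniform, h = 28) is passed completely: s = 33.0000 + (28) = 61.0000
θ = 334.4° falls in segment 5 (329.3° to 360°, cycloidal, h = -61): β = 334.4 − 329.3 = 5.1°, B = 30.7°; Δs = -61·(0.1661 − sin(2π·0.1661)/(2π)) = -1.7424; s = 61.0000 − 1.7424 = 59.2576
θ=300°: R = R0 + s = 47 + 53.2311 = 100.2311
θ=301.2°: R = R0 + s = 47 + 53.5492 = 100.5492
θ=326.4°: R = R0 + s = 47 + 60.2311 = 107.2311
θ=334.4°: R = R0 + s = 47 + 59.2576 = 106.2576

θ=300°: 100.2311
θ=301.2°: 100.5492
θ=326.4°: 107.2311
θ=334.4°: 106.2576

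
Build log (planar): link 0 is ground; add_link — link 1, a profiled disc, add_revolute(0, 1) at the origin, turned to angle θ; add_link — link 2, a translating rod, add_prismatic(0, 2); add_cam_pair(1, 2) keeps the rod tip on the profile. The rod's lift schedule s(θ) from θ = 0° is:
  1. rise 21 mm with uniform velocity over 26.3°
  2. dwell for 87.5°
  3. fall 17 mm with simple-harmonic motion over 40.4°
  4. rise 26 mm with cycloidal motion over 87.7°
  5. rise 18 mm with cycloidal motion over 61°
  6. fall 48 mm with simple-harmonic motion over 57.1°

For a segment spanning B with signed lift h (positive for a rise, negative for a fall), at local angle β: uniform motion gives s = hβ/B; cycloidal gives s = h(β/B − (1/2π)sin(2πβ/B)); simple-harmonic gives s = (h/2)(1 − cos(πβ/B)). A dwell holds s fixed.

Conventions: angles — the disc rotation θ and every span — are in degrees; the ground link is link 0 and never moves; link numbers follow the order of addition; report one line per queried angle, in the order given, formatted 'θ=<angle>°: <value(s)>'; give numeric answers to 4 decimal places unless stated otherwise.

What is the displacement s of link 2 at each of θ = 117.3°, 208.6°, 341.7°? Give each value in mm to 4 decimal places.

seg 1 [0°–26.3°] uniform, h=21: full span → s += 21 → s = 21.0000
seg 2 [26.3°–113.8°] dwell: s stays 21.0000
seg 3 [113.8°–154.2°] simple-harmonic, h=-17: θ=117.3° here. β=3.5, B=40.4. -17/2·(1 − cos(π·0.0866)) = -0.3129 → s = 20.6871
seg 3 [113.8°–154.2°] simple-harmonic, h=-17: full span → s += -17 → s = 4.0000
seg 4 [154.2°–241.9°] cycloidal, h=26: θ=208.6° here. β=54.4, B=87.7. 26·(0.6203 − sin(2π·0.6203)/(2π)) = 18.9660 → s = 22.9660
seg 4 [154.2°–241.9°] cycloidal, h=26: full span → s += 26 → s = 30.0000
seg 5 [241.9°–302.9°] cycloidal, h=18: full span → s += 18 → s = 48.0000
seg 6 [302.9°–360°] simple-harmonic, h=-48: θ=341.7° here. β=38.8, B=57.1. -48/2·(1 − cos(π·0.6795)) = -36.8286 → s = 11.1714

θ=117.3°: 20.6871
θ=208.6°: 22.9660
θ=341.7°: 11.1714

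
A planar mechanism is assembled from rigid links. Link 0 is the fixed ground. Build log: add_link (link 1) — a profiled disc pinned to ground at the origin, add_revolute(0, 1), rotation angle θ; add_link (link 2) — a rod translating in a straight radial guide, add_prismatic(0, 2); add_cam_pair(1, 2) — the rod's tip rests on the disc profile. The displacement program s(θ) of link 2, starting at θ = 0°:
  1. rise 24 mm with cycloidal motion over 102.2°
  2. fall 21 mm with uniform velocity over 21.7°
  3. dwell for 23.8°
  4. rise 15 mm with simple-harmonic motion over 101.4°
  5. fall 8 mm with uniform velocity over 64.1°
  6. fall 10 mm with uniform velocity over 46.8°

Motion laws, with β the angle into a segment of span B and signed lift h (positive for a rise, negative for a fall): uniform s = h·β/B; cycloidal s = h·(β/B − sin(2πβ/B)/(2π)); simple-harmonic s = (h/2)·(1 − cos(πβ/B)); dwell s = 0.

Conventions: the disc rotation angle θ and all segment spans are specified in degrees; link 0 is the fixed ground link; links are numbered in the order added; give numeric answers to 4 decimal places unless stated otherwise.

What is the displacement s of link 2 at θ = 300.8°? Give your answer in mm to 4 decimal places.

seg 1 [0°–102.2°] cycloidal, h=24: full span → s += 24 → s = 24.0000
seg 2 [102.2°–123.9°] uniform, h=-21: full span → s += -21 → s = 3.0000
seg 3 [123.9°–147.7°] dwell: s stays 3.0000
seg 4 [147.7°–249.1°] simple-harmonic, h=15: full span → s += 15 → s = 18.0000
seg 5 [249.1°–313.2°] uniform, h=-8: θ=300.8° here. β=51.7, B=64.1. -8·51.7/64.1 = -6.4524 → s = 11.5476

11.5476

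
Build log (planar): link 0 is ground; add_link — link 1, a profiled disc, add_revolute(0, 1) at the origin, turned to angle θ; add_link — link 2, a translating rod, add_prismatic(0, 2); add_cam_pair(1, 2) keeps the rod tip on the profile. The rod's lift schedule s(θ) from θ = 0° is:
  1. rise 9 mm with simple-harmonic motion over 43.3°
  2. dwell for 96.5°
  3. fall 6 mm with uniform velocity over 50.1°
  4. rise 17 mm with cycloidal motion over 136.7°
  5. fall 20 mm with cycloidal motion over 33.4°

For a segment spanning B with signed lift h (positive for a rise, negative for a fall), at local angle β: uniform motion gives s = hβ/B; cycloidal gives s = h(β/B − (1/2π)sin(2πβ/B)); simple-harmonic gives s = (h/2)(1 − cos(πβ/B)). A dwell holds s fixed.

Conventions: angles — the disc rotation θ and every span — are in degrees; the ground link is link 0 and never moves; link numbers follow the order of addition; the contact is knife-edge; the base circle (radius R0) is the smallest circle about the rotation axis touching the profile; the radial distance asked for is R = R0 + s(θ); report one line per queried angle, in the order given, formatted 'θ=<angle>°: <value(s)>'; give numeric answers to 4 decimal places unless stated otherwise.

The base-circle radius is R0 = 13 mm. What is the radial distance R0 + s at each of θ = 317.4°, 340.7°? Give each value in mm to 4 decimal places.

seg 1 [0°–43.3°] simple-harmonic, h=9: full span → s += 9 → s = 9.0000
seg 2 [43.3°–139.8°] dwell: s stays 9.0000
seg 3 [139.8°–189.9°] uniform, h=-6: full span → s += -6 → s = 3.0000
seg 4 [189.9°–326.6°] cycloidal, h=17: θ=317.4° here. β=127.5, B=136.7. 17·(0.9327 − sin(2π·0.9327)/(2π)) = 16.9662 → s = 19.9662
seg 4 [189.9°–326.6°] cycloidal, h=17: full span → s += 17 → s = 20.0000
seg 5 [326.6°–360°] cycloidal, h=-20: θ=340.7° here. β=14.1, B=33.4. -20·(0.4222 − sin(2π·0.4222)/(2π)) = -6.9476 → s = 13.0524
θ=317.4°: R = R0 + s = 13 + 19.9662 = 32.9662
θ=340.7°: R = R0 + s = 13 + 13.0524 = 26.0524

θ=317.4°: 32.9662
θ=340.7°: 26.0524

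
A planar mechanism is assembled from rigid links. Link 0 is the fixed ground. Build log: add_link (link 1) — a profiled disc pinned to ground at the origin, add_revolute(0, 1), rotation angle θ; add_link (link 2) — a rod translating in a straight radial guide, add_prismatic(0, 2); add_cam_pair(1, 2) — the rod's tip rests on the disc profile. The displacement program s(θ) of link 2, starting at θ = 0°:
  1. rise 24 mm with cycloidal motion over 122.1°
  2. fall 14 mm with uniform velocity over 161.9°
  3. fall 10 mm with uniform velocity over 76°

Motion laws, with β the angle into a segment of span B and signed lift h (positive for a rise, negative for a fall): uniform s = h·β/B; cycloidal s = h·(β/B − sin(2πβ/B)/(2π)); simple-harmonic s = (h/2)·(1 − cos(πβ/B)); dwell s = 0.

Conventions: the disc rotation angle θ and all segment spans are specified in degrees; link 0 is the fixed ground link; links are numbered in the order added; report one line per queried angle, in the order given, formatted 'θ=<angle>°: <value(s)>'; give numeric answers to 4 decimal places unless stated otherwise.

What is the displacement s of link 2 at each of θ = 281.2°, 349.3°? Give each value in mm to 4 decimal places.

seg 1 [0°–122.1°] cycloidal, h=24: full span → s += 24 → s = 24.0000
seg 2 [122.1°–284°] uniform, h=-14: θ=281.2° here. β=159.1, B=161.9. -14·159.1/161.9 = -13.7579 → s = 10.2421
seg 2 [122.1°–284°] uniform, h=-14: full span → s += -14 → s = 10.0000
seg 3 [284°–360°] uniform, h=-10: θ=349.3° here. β=65.3, B=76. -10·65.3/76 = -8.5921 → s = 1.4079

θ=281.2°: 10.2421
θ=349.3°: 1.4079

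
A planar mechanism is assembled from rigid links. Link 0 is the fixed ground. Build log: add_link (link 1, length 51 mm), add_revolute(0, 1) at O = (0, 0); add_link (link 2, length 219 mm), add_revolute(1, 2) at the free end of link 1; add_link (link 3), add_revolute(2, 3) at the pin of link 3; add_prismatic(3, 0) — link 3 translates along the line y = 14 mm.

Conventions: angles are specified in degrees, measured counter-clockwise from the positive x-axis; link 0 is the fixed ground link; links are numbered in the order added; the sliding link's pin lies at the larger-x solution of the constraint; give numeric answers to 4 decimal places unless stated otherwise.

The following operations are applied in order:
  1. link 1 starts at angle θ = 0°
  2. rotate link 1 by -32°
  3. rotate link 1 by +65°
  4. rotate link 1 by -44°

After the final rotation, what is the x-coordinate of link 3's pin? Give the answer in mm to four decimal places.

geometry: r = 51 mm, L = 219 mm, e = 14 mm; θ starts at 0°
rotate link 1 by -32°: θ ← 0° -32° = -32°
rotate link 1 by +65°: θ ← -32° +65° = 33°
rotate link 1 by -44°: θ ← 33° -44° = -11°
crank pin P = (r cos θ, r sin θ) = (50.062986, -9.731259)
h = r sin θ − e = -9.731259 − 14 = -23.731259
x = r cos θ + √(L² − h²) = 50.062986 + 217.710421 = 267.773407

267.7734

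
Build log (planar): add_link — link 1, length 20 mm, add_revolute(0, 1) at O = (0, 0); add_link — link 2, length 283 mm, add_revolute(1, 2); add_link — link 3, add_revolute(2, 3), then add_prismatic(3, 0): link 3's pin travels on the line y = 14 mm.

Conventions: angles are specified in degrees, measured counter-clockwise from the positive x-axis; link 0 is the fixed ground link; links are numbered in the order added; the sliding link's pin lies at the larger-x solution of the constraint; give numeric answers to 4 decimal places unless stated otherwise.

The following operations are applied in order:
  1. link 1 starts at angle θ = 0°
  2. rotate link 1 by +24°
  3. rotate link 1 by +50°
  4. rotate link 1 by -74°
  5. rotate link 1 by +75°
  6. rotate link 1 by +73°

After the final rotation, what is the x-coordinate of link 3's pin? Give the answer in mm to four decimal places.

geometry: r = 20 mm, L = 283 mm, e = 14 mm; θ starts at 0°
rotate link 1 by +24°: θ ← 0° +24° = 24°
rotate link 1 by +50°: θ ← 24° +50° = 74°
rotate link 1 by -74°: θ ← 74° -74° = 0°
rotate link 1 by +75°: θ ← 0° +75° = 75°
rotate link 1 by +73°: θ ← 75° +73° = 148°
crank pin P = (r cos θ, r sin θ) = (-16.960962, 10.598385)
h = r sin θ − e = 10.598385 − 14 = -3.401615
x = r cos θ + √(L² − h²) = -16.960962 + 282.979556 = 266.018594

266.0186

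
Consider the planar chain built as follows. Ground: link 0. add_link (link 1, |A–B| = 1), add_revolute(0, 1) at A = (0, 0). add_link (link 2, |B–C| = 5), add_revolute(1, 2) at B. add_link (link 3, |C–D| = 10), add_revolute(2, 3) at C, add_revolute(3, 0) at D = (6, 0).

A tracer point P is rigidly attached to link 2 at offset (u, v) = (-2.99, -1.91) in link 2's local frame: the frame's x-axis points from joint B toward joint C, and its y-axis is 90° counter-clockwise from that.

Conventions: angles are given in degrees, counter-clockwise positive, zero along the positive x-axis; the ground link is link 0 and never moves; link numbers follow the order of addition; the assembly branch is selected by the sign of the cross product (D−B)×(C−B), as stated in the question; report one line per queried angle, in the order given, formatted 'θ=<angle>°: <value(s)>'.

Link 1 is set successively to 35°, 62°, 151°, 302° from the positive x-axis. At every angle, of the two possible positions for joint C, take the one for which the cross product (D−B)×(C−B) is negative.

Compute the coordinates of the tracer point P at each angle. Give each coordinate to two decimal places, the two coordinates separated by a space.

A=(0,0), D=(6.00,0)
θ=35°: B = A + 1.00·(cos35°, sin35°) = (0.8192, 0.5736)
θ=35°: |BD| = 5.2125
θ=35°: circle(B,5.00) ∩ circle(D,10.00): a=-4.5880, h=1.9875
θ=35°:   candidates: C₊=(-3.5223,3.0539) cross=10.360; C₋=(-3.9597,-0.8970) cross=-10.360
θ=35°:   branch - wants cross < 0 → take C=(-3.9597,-0.8970) (cross=-10.360)
θ=35°: ex = (C−B)/|BC| = (-0.9558,-0.2941); ey = (0.2941,-0.9558)
θ=35°: P = B + -2.99·ex + -1.91·ey = (3.1151,3.2785)
θ=62°: B = A + 1.00·(cos62°, sin62°) = (0.4695, 0.8829)
θ=62°: |BD| = 5.6006
θ=62°: circle(B,5.00) ∩ circle(D,10.00): a=-3.8955, h=3.1345
θ=62°:   candidates: C₊=(-2.8831,4.5924) cross=17.555; C₋=(-3.8715,-1.5983) cross=-17.555
θ=62°:   branch - wants cross < 0 → take C=(-3.8715,-1.5983) (cross=-17.555)
θ=62°: ex = (C−B)/|BC| = (-0.8682,-0.4962); ey = (0.4962,-0.8682)
θ=62°: P = B + -2.99·ex + -1.91·ey = (2.1175,4.0249)
θ=151°: B = A + 1.00·(cos151°, sin151°) = (-0.8746, 0.4848)
θ=151°: |BD| = 6.8917
θ=151°: circle(B,5.00) ∩ circle(D,10.00): a=-1.9955, h=4.5845
θ=151°:   candidates: C₊=(-2.5427,5.1984) cross=31.595; C₋=(-3.1877,-3.9480) cross=-31.595
θ=151°:   branch - wants cross < 0 → take C=(-3.1877,-3.9480) (cross=-31.595)
θ=151°: ex = (C−B)/|BC| = (-0.4626,-0.8866); ey = (0.8866,-0.4626)
θ=151°: P = B + -2.99·ex + -1.91·ey = (-1.1847,4.0192)
θ=302°: B = A + 1.00·(cos302°, sin302°) = (0.5299, -0.8480)
θ=302°: |BD| = 5.5354
θ=302°: circle(B,5.00) ∩ circle(D,10.00): a=-4.0068, h=2.9909
θ=302°:   candidates: C₊=(-3.8878,1.4937) cross=16.556; C₋=(-2.9714,-4.4175) cross=-16.556
θ=302°:   branch - wants cross < 0 → take C=(-2.9714,-4.4175) (cross=-16.556)
θ=302°: ex = (C−B)/|BC| = (-0.7003,-0.7139); ey = (0.7139,-0.7003)
θ=302°: P = B + -2.99·ex + -1.91·ey = (1.2602,2.6240)

θ=35°: 3.12 3.28
θ=62°: 2.12 4.02
θ=151°: -1.18 4.02
θ=302°: 1.26 2.62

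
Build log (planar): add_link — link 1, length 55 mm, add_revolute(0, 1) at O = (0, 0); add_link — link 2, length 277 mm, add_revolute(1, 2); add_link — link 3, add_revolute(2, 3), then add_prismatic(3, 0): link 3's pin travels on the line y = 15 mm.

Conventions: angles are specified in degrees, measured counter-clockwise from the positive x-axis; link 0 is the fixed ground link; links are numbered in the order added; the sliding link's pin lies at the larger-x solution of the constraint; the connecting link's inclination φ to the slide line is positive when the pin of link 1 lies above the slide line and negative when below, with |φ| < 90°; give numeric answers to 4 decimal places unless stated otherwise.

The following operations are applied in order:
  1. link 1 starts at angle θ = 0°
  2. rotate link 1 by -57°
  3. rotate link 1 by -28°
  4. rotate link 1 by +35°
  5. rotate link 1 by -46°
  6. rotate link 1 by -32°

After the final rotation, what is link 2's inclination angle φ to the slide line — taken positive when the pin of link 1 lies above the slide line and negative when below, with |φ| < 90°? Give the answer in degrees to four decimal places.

geometry: r = 55 mm, L = 277 mm, e = 15 mm; θ starts at 0°
rotate link 1 by -57°: θ ← 0° -57° = -57°
rotate link 1 by -28°: θ ← -57° -28° = -85°
rotate link 1 by +35°: θ ← -85° +35° = -50°
rotate link 1 by -46°: θ ← -50° -46° = -96°
rotate link 1 by -32°: θ ← -96° -32° = -128°
h = r sin θ − e = -43.340591 − 15 = -58.340591
sin φ = h / L = -58.340591 / 277 = -0.21061585
φ = arcsin(-0.21061585) = -12.158445°

-12.1584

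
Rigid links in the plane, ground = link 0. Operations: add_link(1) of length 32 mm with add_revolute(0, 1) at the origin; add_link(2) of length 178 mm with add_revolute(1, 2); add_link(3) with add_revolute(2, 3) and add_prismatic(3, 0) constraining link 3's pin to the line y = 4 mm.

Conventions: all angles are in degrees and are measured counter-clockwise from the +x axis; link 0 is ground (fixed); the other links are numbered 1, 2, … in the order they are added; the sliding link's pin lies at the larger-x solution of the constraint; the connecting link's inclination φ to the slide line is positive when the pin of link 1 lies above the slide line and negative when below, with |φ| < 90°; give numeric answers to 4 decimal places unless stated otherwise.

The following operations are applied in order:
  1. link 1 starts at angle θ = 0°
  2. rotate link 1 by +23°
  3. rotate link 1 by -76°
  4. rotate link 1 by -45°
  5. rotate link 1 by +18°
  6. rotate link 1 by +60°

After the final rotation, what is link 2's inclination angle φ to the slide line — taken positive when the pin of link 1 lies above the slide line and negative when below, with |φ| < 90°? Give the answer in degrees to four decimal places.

geometry: r = 32 mm, L = 178 mm, e = 4 mm; θ starts at 0°
rotate link 1 by +23°: θ ← 0° +23° = 23°
rotate link 1 by -76°: θ ← 23° -76° = -53°
rotate link 1 by -45°: θ ← -53° -45° = -98°
rotate link 1 by +18°: θ ← -98° +18° = -80°
rotate link 1 by +60°: θ ← -80° +60° = -20°
h = r sin θ − e = -10.944645 − 4 = -14.944645
sin φ = h / L = -14.944645 / 178 = -0.08395868
φ = arcsin(-0.08395868) = -4.816147°

-4.8161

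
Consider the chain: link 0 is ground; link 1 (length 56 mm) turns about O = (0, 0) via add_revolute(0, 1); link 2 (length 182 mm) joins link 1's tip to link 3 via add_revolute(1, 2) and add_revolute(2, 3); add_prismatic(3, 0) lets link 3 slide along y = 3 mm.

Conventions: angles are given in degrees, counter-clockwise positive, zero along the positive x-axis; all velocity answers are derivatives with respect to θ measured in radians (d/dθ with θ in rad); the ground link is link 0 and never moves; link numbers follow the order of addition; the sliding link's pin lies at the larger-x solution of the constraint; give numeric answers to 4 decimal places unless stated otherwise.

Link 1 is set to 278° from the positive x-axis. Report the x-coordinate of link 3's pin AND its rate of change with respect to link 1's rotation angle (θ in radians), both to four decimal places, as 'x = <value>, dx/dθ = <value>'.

geometry: r = 56 mm, L = 182 mm, e = 3 mm
crank pin P = (r cos θ, r sin θ) = (7.793694, -55.455012)
h = r sin θ − e = -55.455012 − 3 = -58.455012
x = r cos θ + √(L² − h²) = 7.793694 + 172.357221 = 180.150915
dx/dθ = −r sin θ − h·r cos θ/√(L² − h²) (θ in radians; h = -58.455012) = 58.098246

x = 180.1509, dx/dθ = 58.0982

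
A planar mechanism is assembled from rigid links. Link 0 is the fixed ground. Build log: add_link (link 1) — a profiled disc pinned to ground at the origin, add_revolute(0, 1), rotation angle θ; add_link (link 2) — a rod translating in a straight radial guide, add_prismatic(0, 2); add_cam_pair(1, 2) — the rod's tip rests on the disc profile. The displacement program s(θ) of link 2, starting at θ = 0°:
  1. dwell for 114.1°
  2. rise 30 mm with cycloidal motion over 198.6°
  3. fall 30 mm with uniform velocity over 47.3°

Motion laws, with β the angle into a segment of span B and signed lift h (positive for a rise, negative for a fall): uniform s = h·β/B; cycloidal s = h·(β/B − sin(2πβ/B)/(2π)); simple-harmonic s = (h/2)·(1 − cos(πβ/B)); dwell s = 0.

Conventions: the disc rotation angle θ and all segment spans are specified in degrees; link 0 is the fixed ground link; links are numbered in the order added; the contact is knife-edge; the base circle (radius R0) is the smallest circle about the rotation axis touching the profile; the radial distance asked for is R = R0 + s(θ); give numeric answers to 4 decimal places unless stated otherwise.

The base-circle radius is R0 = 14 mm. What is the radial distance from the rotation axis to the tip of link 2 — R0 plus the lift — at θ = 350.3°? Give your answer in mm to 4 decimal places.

seg 1 [0°–114.1°] dwell: s stays 0.0000
seg 2 [114.1°–312.7°] cycloidal, h=30: full span → s += 30 → s = 30.0000
seg 3 [312.7°–360°] uniform, h=-30: θ=350.3° here. β=37.6, B=47.3. -30·37.6/47.3 = -23.8478 → s = 6.1522
R = R0 + s = 14 + 6.1522 = 20.1522

20.1522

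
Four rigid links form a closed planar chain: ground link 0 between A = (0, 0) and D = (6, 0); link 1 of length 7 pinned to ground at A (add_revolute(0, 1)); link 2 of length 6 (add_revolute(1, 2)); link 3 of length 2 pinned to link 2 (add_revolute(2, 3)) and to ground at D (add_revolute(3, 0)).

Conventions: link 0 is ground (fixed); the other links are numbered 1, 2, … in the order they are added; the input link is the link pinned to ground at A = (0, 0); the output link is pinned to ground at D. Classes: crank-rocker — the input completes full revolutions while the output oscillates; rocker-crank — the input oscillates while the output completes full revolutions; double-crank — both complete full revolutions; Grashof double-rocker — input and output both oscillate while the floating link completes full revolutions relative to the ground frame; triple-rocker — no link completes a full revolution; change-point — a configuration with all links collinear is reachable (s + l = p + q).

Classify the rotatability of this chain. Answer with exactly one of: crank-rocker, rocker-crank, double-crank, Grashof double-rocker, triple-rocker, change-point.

lengths: ground=6, input=7, coupler=6, output=2
sorted: s=2 (shortest), l=7 (longest), p+q=12
s + l = 9 vs p + q = 12
s + l < p + q (Grashof) with shortest = output link → rocker-crank

rocker-crank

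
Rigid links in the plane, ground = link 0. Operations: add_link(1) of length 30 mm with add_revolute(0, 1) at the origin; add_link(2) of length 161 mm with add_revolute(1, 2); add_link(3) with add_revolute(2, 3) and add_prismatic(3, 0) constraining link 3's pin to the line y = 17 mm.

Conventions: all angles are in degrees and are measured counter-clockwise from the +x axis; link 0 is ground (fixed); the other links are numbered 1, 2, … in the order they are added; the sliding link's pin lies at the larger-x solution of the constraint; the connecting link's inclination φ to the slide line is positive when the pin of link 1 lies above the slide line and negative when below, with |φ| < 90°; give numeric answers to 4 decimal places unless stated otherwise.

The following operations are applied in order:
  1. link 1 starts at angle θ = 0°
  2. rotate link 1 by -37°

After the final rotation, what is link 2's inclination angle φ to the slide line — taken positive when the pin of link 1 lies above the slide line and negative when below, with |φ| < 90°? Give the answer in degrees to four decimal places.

geometry: r = 30 mm, L = 161 mm, e = 17 mm; θ starts at 0°
rotate link 1 by -37°: θ ← 0° -37° = -37°
h = r sin θ − e = -18.054451 − 17 = -35.054451
sin φ = h / L = -35.054451 / 161 = -0.21772951
φ = arcsin(-0.21772951) = -12.575711°

-12.5757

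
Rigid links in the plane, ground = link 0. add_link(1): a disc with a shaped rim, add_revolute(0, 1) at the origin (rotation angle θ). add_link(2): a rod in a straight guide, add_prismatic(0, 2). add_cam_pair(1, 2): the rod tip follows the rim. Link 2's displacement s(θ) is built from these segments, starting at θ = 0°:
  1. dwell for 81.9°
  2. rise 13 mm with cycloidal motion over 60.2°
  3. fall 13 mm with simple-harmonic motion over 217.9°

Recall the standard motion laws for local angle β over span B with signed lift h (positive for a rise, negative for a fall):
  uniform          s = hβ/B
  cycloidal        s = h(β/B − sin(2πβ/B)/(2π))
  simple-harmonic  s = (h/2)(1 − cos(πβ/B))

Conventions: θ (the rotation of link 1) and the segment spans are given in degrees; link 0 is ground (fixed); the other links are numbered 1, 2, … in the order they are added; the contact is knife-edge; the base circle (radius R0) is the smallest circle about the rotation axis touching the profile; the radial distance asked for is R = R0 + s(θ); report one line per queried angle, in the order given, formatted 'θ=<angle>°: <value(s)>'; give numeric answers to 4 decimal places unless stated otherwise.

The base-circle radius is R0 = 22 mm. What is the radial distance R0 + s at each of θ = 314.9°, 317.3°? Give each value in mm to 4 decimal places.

segment 1 (0° to 81.9°, dwell): s unchanged at 0.0000
segment 2 (81.9° to 142.1°, cycloidal, h = 13) is passed completely: s = 0.0000 + (13) = 13.0000
θ = 314.9° falls in segment 3 (142.1° to 360°, simple-harmonic, h = -13): β = 314.9 − 142.1 = 172.8°, B = 217.9°; Δs = -13/2·(1 − cos(π·0.7930)) = -11.6736; s = 13.0000 − 11.6736 = 1.3264
θ = 317.3° falls in segment 3 (142.1° to 360°, simple-harmonic, h = -13): β = 317.3 − 142.1 = 175.2°, B = 217.9°; Δs = -13/2·(1 − cos(π·0.8040)) = -11.8067; s = 13.0000 − 11.8067 = 1.1933
θ=314.9°: R = R0 + s = 22 + 1.3264 = 23.3264
θ=317.3°: R = R0 + s = 22 + 1.1933 = 23.1933

θ=314.9°: 23.3264
θ=317.3°: 23.1933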